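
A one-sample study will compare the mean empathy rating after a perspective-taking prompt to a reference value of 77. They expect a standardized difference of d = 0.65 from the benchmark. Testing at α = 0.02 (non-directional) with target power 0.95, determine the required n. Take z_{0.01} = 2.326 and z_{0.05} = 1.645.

For a one-sample test: n = ((z_{α/2} + z_β) / d)².
z_{α/2} + z_β = 2.326 + 1.645 = 3.971.
n = (3.971 / 0.65)² = 6.109² = 37.32.
Round up.

n = 38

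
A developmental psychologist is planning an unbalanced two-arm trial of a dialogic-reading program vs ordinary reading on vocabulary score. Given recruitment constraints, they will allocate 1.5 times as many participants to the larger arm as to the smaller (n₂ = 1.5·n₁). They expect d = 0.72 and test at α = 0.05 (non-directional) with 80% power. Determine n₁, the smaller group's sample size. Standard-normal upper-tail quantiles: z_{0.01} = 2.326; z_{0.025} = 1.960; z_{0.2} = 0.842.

With allocation ratio k = n₂/n₁ = 1.5, Var(x̄₁−x̄₂) = σ²(1/n₁ + 1/(k·n₁)) = σ²·(k+1)/(k·n₁).
So n₁ = (1 + 1/k)·((z_{α/2} + z_β)/d)² = 1.667 × (2.802/0.72)².
n₁ = 1.667 × 15.15 = 25.2.
Round up: n₁ = 26, giving n₂ = 1.5 × 26 = 39.

n₁ = 26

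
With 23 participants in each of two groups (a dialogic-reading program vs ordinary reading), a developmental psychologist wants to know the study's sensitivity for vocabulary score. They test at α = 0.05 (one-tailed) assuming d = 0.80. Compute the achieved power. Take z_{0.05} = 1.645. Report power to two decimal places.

For two equal groups, power = Φ(d·√(n/2) − z_{α}).
d·√(n/2) = 0.80 × √(23/2) = 0.80 × 3.391 = 2.713.
z_β = 2.713 − 1.645 = 1.068.
Power = Φ(1.068) = 0.857.

power ≈ 0.86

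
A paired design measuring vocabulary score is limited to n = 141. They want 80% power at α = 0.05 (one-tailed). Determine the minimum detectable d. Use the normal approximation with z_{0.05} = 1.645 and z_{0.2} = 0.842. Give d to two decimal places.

d_min ≈ 0.21

For a single sample (or paired design) of n = 141: d_min = (z_{α} + z_β)/√n.
z-sum = 1.645 + 0.842 = 2.487.
d_min = 2.487 / √141 = 2.487 / 11.874 = 0.209.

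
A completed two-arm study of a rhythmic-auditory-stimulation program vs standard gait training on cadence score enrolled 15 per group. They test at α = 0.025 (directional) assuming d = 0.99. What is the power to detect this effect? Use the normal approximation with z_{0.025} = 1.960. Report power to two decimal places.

power ≈ 0.77

For two equal groups, power = Φ(d·√(n/2) − z_{α}).
d·√(n/2) = 0.99 × √(15/2) = 0.99 × 2.739 = 2.711.
z_β = 2.711 − 1.960 = 0.751.
Power = Φ(0.751) = 0.774.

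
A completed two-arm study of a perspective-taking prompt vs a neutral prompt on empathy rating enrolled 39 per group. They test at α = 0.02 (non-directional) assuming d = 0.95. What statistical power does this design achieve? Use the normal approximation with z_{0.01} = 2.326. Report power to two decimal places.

For two equal groups, power = Φ(d·√(n/2) − z_{α/2}).
d·√(n/2) = 0.95 × √(39/2) = 0.95 × 4.416 = 4.195.
z_β = 4.195 − 2.326 = 1.869.
Power = Φ(1.869) = 0.969.

power ≈ 0.97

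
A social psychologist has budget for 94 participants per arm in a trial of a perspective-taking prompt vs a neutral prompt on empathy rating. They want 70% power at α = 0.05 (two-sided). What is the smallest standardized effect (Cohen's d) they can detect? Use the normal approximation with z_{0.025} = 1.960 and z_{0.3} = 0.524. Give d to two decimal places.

d_min ≈ 0.36

For two independent groups of n = 94 each: d_min = (z_{α/2} + z_β)·√(2/n).
z-sum = 1.960 + 0.524 = 2.484.
d_min = 2.484 × √(2/94) = 2.484 × 0.1459 = 0.362.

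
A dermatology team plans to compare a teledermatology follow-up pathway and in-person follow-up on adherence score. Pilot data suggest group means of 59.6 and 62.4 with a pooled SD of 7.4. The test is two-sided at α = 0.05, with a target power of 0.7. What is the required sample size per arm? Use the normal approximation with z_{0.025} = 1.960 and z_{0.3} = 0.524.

Cohen's d = |M₁ − M₂| / SD_pooled = |59.6 − 62.4| / 7.4 = 2.8 / 7.4 = 0.378.
For two independent groups with equal n: n = 2·((z_{α/2} + z_β) / d)².
z_{α/2} + z_β = 1.960 + 0.524 = 2.484.
n = 2 × (2.484 / 0.378)² = 2 × 6.571² = 2 × 43.18 = 86.4.
Round up to the next whole participant.

n = 87 per group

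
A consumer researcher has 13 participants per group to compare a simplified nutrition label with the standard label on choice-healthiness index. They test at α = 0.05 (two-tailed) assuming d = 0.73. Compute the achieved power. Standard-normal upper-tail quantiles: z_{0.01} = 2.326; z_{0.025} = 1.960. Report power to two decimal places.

For two equal groups, power = Φ(d·√(n/2) − z_{α/2}).
d·√(n/2) = 0.73 × √(13/2) = 0.73 × 2.550 = 1.861.
z_β = 1.861 − 1.960 = -0.099.
Power = Φ(-0.099) = 0.461.

power ≈ 0.46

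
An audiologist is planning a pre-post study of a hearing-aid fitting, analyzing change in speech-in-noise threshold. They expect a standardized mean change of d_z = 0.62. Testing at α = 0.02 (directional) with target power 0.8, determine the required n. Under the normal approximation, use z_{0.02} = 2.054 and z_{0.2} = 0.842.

For a paired (one-sample on differences) test: n = ((z_{α} + z_β) / d)².
z_{α} + z_β = 2.054 + 0.842 = 2.896.
n = (2.896 / 0.62)² = 4.671² = 21.82.
Round up.

n = 22 pairs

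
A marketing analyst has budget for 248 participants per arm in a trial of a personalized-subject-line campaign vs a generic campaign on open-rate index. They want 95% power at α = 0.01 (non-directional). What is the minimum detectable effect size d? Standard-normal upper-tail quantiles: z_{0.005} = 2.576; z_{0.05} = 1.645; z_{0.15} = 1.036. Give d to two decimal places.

d_min ≈ 0.38

For two independent groups of n = 248 each: d_min = (z_{α/2} + z_β)·√(2/n).
z-sum = 2.576 + 1.645 = 4.221.
d_min = 4.221 × √(2/248) = 4.221 × 0.0898 = 0.379.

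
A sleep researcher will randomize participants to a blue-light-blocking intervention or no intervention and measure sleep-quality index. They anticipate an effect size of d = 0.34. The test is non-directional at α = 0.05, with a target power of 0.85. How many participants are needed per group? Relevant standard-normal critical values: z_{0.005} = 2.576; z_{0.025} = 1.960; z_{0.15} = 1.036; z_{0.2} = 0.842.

n = 156 per group

For two independent groups with equal n: n = 2·((z_{α/2} + z_β) / d)².
z_{α/2} + z_β = 1.960 + 1.036 = 2.996.
n = 2 × (2.996 / 0.34)² = 2 × 8.812² = 2 × 77.65 = 155.3.
Round up to the next whole participant.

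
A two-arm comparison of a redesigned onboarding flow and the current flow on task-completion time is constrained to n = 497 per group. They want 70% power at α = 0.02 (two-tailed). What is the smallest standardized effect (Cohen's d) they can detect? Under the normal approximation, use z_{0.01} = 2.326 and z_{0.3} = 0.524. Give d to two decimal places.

For two independent groups of n = 497 each: d_min = (z_{α/2} + z_β)·√(2/n).
z-sum = 2.326 + 0.524 = 2.850.
d_min = 2.850 × √(2/497) = 2.850 × 0.0634 = 0.181.

d_min ≈ 0.18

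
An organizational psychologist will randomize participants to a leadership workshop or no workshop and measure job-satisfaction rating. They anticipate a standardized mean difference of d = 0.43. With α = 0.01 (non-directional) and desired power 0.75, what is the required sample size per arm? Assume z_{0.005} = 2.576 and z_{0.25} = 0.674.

n = 115 per group

For two independent groups with equal n: n = 2·((z_{α/2} + z_β) / d)².
z_{α/2} + z_β = 2.576 + 0.674 = 3.250.
n = 2 × (3.250 / 0.43)² = 2 × 7.558² = 2 × 57.13 = 114.3.
Round up to the next whole participant.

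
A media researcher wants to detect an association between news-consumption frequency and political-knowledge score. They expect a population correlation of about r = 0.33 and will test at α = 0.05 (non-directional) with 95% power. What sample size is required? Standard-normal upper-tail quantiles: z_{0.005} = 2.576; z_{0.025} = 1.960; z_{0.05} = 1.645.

Fisher's z: C = ½·ln((1+r)/(1−r)) = ½·ln(1.9851) = 0.3428.
n = ((z_{α/2} + z_β)/C)² + 3.
(1.960 + 1.645) / 0.3428 = 3.605 / 0.3428 = 10.516.
n = 10.516² + 3 = 110.59 + 3 = 113.6.
Round up.

n = 114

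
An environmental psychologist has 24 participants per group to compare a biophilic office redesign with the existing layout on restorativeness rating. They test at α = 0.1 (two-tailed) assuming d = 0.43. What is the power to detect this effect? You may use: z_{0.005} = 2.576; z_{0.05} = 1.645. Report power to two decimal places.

For two equal groups, power = Φ(d·√(n/2) − z_{α/2}).
d·√(n/2) = 0.43 × √(24/2) = 0.43 × 3.464 = 1.490.
z_β = 1.490 − 1.645 = -0.155.
Power = Φ(-0.155) = 0.438.

power ≈ 0.44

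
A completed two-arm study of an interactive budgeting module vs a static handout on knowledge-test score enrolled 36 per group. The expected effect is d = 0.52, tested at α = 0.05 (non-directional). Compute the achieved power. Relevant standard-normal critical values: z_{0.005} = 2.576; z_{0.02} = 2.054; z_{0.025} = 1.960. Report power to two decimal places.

For two equal groups, power = Φ(d·√(n/2) − z_{α/2}).
d·√(n/2) = 0.52 × √(36/2) = 0.52 × 4.243 = 2.206.
z_β = 2.206 − 1.960 = 0.246.
Power = Φ(0.246) = 0.597.

power ≈ 0.60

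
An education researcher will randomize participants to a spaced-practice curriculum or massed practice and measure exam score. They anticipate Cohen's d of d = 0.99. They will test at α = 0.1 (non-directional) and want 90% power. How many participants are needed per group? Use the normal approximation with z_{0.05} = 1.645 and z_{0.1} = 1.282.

n = 18 per group

For two independent groups with equal n: n = 2·((z_{α/2} + z_β) / d)².
z_{α/2} + z_β = 1.645 + 1.282 = 2.927.
n = 2 × (2.927 / 0.99)² = 2 × 2.957² = 2 × 8.74 = 17.5.
Round up to the next whole participant.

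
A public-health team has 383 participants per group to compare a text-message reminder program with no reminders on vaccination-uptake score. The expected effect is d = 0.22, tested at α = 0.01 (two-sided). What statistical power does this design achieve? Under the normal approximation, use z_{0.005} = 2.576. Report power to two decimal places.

power ≈ 0.68

For two equal groups, power = Φ(d·√(n/2) − z_{α/2}).
d·√(n/2) = 0.22 × √(383/2) = 0.22 × 13.838 = 3.044.
z_β = 3.044 − 2.576 = 0.468.
Power = Φ(0.468) = 0.680.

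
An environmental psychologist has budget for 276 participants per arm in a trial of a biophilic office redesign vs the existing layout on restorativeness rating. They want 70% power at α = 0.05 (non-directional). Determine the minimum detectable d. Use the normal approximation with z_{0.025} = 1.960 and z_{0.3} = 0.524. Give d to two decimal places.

For two independent groups of n = 276 each: d_min = (z_{α/2} + z_β)·√(2/n).
z-sum = 1.960 + 0.524 = 2.484.
d_min = 2.484 × √(2/276) = 2.484 × 0.0851 = 0.211.

d_min ≈ 0.21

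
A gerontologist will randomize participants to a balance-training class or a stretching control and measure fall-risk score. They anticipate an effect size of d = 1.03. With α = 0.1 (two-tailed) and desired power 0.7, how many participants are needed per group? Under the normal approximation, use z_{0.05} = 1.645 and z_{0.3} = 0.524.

n = 9 per group

For two independent groups with equal n: n = 2·((z_{α/2} + z_β) / d)².
z_{α/2} + z_β = 1.645 + 0.524 = 2.169.
n = 2 × (2.169 / 1.03)² = 2 × 2.106² = 2 × 4.43 = 8.9.
Round up to the next whole participant.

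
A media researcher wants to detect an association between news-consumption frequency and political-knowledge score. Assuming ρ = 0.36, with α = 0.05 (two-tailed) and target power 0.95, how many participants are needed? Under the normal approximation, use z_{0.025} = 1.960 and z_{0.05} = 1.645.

Fisher's z: C = ½·ln((1+r)/(1−r)) = ½·ln(2.1250) = 0.3769.
n = ((z_{α/2} + z_β)/C)² + 3.
(1.960 + 1.645) / 0.3769 = 3.605 / 0.3769 = 9.565.
n = 9.565² + 3 = 91.49 + 3 = 94.5.
Round up.

n = 95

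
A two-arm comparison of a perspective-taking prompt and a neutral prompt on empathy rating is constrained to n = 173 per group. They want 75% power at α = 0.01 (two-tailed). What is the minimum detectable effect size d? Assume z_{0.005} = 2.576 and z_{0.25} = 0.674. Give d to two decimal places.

d_min ≈ 0.35

For two independent groups of n = 173 each: d_min = (z_{α/2} + z_β)·√(2/n).
z-sum = 2.576 + 0.674 = 3.250.
d_min = 3.250 × √(2/173) = 3.250 × 0.1075 = 0.349.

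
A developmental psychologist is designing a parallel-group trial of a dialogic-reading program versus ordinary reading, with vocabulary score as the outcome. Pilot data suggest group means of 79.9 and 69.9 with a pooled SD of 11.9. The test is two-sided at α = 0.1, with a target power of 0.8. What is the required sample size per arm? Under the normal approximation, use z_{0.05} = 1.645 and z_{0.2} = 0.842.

Cohen's d = |M₁ − M₂| / SD_pooled = |79.9 − 69.9| / 11.9 = 10.0 / 11.9 = 0.840.
For two independent groups with equal n: n = 2·((z_{α/2} + z_β) / d)².
z_{α/2} + z_β = 1.645 + 0.842 = 2.487.
n = 2 × (2.487 / 0.840)² = 2 × 2.961² = 2 × 8.77 = 17.5.
Round up to the next whole participant.

n = 18 per group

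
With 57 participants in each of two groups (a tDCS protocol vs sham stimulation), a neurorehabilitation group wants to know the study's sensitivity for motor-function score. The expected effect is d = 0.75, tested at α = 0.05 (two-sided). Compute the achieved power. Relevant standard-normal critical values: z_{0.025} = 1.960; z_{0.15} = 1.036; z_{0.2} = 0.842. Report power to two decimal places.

power ≈ 0.98

For two equal groups, power = Φ(d·√(n/2) − z_{α/2}).
d·√(n/2) = 0.75 × √(57/2) = 0.75 × 5.339 = 4.004.
z_β = 4.004 − 1.960 = 2.044.
Power = Φ(2.044) = 0.980.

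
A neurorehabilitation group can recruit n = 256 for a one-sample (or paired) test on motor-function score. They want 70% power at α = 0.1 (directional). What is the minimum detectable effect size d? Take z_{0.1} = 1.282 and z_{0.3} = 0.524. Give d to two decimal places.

For a single sample (or paired design) of n = 256: d_min = (z_{α} + z_β)/√n.
z-sum = 1.282 + 0.524 = 1.806.
d_min = 1.806 / √256 = 1.806 / 16.000 = 0.113.

d_min ≈ 0.11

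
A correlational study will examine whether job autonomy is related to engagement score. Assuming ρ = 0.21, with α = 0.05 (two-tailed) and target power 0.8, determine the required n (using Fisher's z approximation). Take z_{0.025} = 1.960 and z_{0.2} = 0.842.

n = 176

Fisher's z: C = ½·ln((1+r)/(1−r)) = ½·ln(1.5316) = 0.2132.
n = ((z_{α/2} + z_β)/C)² + 3.
(1.960 + 0.842) / 0.2132 = 2.802 / 0.2132 = 13.143.
n = 13.143² + 3 = 172.73 + 3 = 175.7.
Round up.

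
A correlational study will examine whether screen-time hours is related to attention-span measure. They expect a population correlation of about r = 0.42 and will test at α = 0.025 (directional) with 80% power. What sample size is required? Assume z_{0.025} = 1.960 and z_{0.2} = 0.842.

n = 43

Fisher's z: C = ½·ln((1+r)/(1−r)) = ½·ln(2.4483) = 0.4477.
n = ((z_{α} + z_β)/C)² + 3.
(1.960 + 0.842) / 0.4477 = 2.802 / 0.4477 = 6.259.
n = 6.259² + 3 = 39.17 + 3 = 42.2.
Round up.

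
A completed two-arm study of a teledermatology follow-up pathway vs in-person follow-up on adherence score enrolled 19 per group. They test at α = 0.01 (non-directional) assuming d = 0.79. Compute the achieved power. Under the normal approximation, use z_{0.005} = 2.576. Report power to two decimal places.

For two equal groups, power = Φ(d·√(n/2) − z_{α/2}).
d·√(n/2) = 0.79 × √(19/2) = 0.79 × 3.082 = 2.435.
z_β = 2.435 − 2.576 = -0.141.
Power = Φ(-0.141) = 0.444.

power ≈ 0.44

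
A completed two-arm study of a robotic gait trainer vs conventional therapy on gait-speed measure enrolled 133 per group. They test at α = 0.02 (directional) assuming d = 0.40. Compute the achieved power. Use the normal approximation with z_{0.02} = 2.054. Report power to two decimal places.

For two equal groups, power = Φ(d·√(n/2) − z_{α}).
d·√(n/2) = 0.40 × √(133/2) = 0.40 × 8.155 = 3.262.
z_β = 3.262 − 2.054 = 1.208.
Power = Φ(1.208) = 0.886.

power ≈ 0.89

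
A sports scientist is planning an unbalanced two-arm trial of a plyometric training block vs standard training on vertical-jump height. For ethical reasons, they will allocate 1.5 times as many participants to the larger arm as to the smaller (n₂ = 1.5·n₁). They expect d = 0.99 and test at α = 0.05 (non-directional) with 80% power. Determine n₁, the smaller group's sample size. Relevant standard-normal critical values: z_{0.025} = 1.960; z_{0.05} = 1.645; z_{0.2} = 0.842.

n₁ = 14

With allocation ratio k = n₂/n₁ = 1.5, Var(x̄₁−x̄₂) = σ²(1/n₁ + 1/(k·n₁)) = σ²·(k+1)/(k·n₁).
So n₁ = (1 + 1/k)·((z_{α/2} + z_β)/d)² = 1.667 × (2.802/0.99)².
n₁ = 1.667 × 8.01 = 13.4.
Round up: n₁ = 14, giving n₂ = 1.5 × 14 = 21.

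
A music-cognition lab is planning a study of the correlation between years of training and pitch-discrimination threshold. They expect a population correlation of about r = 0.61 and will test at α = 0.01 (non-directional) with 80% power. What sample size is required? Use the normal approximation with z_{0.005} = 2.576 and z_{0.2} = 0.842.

Fisher's z: C = ½·ln((1+r)/(1−r)) = ½·ln(4.1282) = 0.7089.
n = ((z_{α/2} + z_β)/C)² + 3.
(2.576 + 0.842) / 0.7089 = 3.418 / 0.7089 = 4.822.
n = 4.822² + 3 = 23.25 + 3 = 26.2.
Round up.

n = 27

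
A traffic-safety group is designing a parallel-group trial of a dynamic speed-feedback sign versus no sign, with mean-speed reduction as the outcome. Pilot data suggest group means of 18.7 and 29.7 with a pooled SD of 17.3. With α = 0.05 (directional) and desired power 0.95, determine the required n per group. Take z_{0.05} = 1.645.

Cohen's d = |M₁ − M₂| / SD_pooled = |18.7 − 29.7| / 17.3 = 11.0 / 17.3 = 0.636.
For two independent groups with equal n: n = 2·((z_{α} + z_β) / d)².
z_{α} + z_β = 1.645 + 1.645 = 3.290.
n = 2 × (3.290 / 0.636)² = 2 × 5.173² = 2 × 26.76 = 53.5.
Round up to the next whole participant.

n = 54 per group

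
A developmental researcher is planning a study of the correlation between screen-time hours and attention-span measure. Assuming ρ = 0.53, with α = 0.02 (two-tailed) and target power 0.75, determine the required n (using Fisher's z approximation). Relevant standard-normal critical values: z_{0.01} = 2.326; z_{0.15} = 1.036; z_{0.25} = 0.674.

n = 29

Fisher's z: C = ½·ln((1+r)/(1−r)) = ½·ln(3.2553) = 0.5901.
n = ((z_{α/2} + z_β)/C)² + 3.
(2.326 + 0.674) / 0.5901 = 3.000 / 0.5901 = 5.084.
n = 5.084² + 3 = 25.85 + 3 = 28.8.
Round up.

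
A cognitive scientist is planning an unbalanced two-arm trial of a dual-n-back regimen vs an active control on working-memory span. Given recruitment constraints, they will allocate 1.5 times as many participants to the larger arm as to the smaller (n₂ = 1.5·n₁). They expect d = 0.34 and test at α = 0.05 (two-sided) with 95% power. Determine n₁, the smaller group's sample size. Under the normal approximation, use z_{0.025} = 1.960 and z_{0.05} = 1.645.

With allocation ratio k = n₂/n₁ = 1.5, Var(x̄₁−x̄₂) = σ²(1/n₁ + 1/(k·n₁)) = σ²·(k+1)/(k·n₁).
So n₁ = (1 + 1/k)·((z_{α/2} + z_β)/d)² = 1.667 × (3.605/0.34)².
n₁ = 1.667 × 112.42 = 187.4.
Round up: n₁ = 188, giving n₂ = 1.5 × 188 = 282.

n₁ = 188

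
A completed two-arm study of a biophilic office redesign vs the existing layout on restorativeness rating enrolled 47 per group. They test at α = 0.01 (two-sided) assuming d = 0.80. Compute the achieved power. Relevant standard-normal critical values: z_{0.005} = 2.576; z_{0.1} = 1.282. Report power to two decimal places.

power ≈ 0.90

For two equal groups, power = Φ(d·√(n/2) − z_{α/2}).
d·√(n/2) = 0.80 × √(47/2) = 0.80 × 4.848 = 3.878.
z_β = 3.878 − 2.576 = 1.302.
Power = Φ(1.302) = 0.904.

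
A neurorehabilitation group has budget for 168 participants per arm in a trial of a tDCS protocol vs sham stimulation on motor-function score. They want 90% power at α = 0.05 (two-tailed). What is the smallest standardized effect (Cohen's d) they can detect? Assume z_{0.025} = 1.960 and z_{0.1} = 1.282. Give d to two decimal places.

d_min ≈ 0.35

For two independent groups of n = 168 each: d_min = (z_{α/2} + z_β)·√(2/n).
z-sum = 1.960 + 1.282 = 3.242.
d_min = 3.242 × √(2/168) = 3.242 × 0.1091 = 0.354.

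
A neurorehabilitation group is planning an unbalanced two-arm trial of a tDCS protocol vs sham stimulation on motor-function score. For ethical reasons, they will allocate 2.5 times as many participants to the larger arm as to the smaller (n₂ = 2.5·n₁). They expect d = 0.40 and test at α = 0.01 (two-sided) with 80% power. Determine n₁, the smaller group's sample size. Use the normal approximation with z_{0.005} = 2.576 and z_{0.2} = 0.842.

n₁ = 103

With allocation ratio k = n₂/n₁ = 2.5, Var(x̄₁−x̄₂) = σ²(1/n₁ + 1/(k·n₁)) = σ²·(k+1)/(k·n₁).
So n₁ = (1 + 1/k)·((z_{α/2} + z_β)/d)² = 1.400 × (3.418/0.40)².
n₁ = 1.400 × 73.02 = 102.2.
Round up: n₁ = 103, giving n₂ = ⌈2.5 × 103⌉ = ⌈257.5⌉ = 258.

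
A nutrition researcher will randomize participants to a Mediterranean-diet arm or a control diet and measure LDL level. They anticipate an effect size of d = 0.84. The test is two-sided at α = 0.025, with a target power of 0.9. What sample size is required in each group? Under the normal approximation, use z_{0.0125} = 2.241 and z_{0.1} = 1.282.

n = 36 per group

For two independent groups with equal n: n = 2·((z_{α/2} + z_β) / d)².
z_{α/2} + z_β = 2.241 + 1.282 = 3.523.
n = 2 × (3.523 / 0.84)² = 2 × 4.194² = 2 × 17.59 = 35.2.
Round up to the next whole participant.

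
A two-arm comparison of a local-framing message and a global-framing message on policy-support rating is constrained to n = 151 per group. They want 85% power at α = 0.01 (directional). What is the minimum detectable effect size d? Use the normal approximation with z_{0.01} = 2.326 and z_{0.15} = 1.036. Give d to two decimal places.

d_min ≈ 0.39

For two independent groups of n = 151 each: d_min = (z_{α} + z_β)·√(2/n).
z-sum = 2.326 + 1.036 = 3.362.
d_min = 3.362 × √(2/151) = 3.362 × 0.1151 = 0.387.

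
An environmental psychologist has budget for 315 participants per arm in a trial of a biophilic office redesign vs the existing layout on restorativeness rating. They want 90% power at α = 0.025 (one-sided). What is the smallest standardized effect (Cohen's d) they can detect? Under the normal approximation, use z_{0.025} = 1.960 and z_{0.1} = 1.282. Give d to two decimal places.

d_min ≈ 0.26

For two independent groups of n = 315 each: d_min = (z_{α} + z_β)·√(2/n).
z-sum = 1.960 + 1.282 = 3.242.
d_min = 3.242 × √(2/315) = 3.242 × 0.0797 = 0.258.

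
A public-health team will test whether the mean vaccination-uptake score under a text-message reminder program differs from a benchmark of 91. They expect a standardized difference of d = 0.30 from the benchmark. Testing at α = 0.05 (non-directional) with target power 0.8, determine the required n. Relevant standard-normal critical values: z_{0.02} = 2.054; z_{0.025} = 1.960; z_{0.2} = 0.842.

n = 88

For a one-sample test: n = ((z_{α/2} + z_β) / d)².
z_{α/2} + z_β = 1.960 + 0.842 = 2.802.
n = (2.802 / 0.30)² = 9.340² = 87.24.
Round up.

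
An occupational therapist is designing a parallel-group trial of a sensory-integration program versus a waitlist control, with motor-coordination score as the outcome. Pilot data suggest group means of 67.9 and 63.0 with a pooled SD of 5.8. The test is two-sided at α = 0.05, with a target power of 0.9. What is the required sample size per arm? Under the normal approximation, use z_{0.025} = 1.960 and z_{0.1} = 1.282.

Cohen's d = |M₁ − M₂| / SD_pooled = |67.9 − 63.0| / 5.8 = 4.9 / 5.8 = 0.845.
For two independent groups with equal n: n = 2·((z_{α/2} + z_β) / d)².
z_{α/2} + z_β = 1.960 + 1.282 = 3.242.
n = 2 × (3.242 / 0.845)² = 2 × 3.837² = 2 × 14.72 = 29.4.
Round up to the next whole participant.

n = 30 per group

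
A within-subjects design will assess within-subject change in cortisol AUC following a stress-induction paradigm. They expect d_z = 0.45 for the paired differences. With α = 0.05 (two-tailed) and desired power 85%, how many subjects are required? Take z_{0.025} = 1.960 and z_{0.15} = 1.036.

For a paired (one-sample on differences) test: n = ((z_{α/2} + z_β) / d)².
z_{α/2} + z_β = 1.960 + 1.036 = 2.996.
n = (2.996 / 0.45)² = 6.658² = 44.33.
Round up.

n = 45 pairs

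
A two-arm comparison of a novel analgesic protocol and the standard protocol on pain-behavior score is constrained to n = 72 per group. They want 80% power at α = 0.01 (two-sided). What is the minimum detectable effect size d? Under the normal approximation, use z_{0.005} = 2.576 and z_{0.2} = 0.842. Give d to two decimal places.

For two independent groups of n = 72 each: d_min = (z_{α/2} + z_β)·√(2/n).
z-sum = 2.576 + 0.842 = 3.418.
d_min = 3.418 × √(2/72) = 3.418 × 0.1667 = 0.570.

d_min ≈ 0.57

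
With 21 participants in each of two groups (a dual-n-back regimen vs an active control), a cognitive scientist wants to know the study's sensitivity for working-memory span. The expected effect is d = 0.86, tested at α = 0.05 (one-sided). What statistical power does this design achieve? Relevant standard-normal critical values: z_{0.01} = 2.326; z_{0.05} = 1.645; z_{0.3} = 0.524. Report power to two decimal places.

power ≈ 0.87

For two equal groups, power = Φ(d·√(n/2) − z_{α}).
d·√(n/2) = 0.86 × √(21/2) = 0.86 × 3.240 = 2.787.
z_β = 2.787 − 1.645 = 1.142.
Power = Φ(1.142) = 0.873.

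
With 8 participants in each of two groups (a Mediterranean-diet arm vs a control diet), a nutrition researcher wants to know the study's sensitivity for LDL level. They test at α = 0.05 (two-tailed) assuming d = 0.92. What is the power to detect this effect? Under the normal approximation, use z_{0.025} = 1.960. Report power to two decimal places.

For two equal groups, power = Φ(d·√(n/2) − z_{α/2}).
d·√(n/2) = 0.92 × √(8/2) = 0.92 × 2.000 = 1.840.
z_β = 1.840 − 1.960 = -0.120.
Power = Φ(-0.120) = 0.452.

power ≈ 0.45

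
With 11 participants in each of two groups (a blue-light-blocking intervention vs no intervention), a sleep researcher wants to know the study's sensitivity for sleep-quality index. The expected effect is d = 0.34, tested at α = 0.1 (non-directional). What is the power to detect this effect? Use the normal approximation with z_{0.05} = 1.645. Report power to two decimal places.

power ≈ 0.20

For two equal groups, power = Φ(d·√(n/2) − z_{α/2}).
d·√(n/2) = 0.34 × √(11/2) = 0.34 × 2.345 = 0.797.
z_β = 0.797 − 1.645 = -0.848.
Power = Φ(-0.848) = 0.198.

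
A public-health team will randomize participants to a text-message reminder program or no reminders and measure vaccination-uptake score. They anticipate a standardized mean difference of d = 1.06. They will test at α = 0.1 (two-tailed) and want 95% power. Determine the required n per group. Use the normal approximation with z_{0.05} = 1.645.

n = 20 per group

For two independent groups with equal n: n = 2·((z_{α/2} + z_β) / d)².
z_{α/2} + z_β = 1.645 + 1.645 = 3.290.
n = 2 × (3.290 / 1.06)² = 2 × 3.104² = 2 × 9.63 = 19.3.
Round up to the next whole participant.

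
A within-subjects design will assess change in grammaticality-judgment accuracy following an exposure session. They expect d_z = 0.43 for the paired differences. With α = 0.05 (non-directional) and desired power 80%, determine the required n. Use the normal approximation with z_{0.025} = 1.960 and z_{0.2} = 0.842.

For a paired (one-sample on differences) test: n = ((z_{α/2} + z_β) / d)².
z_{α/2} + z_β = 1.960 + 0.842 = 2.802.
n = (2.802 / 0.43)² = 6.516² = 42.46.
Round up.

n = 43 pairs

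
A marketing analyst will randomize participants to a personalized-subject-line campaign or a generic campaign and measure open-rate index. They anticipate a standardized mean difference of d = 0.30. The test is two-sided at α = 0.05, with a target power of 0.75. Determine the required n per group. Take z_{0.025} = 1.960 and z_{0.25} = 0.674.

For two independent groups with equal n: n = 2·((z_{α/2} + z_β) / d)².
z_{α/2} + z_β = 1.960 + 0.674 = 2.634.
n = 2 × (2.634 / 0.30)² = 2 × 8.780² = 2 × 77.09 = 154.2.
Round up to the next whole participant.

n = 155 per group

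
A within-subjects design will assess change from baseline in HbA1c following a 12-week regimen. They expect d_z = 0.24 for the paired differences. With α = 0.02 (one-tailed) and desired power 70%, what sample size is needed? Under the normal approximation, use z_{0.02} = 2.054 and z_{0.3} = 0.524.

n = 116 pairs

For a paired (one-sample on differences) test: n = ((z_{α} + z_β) / d)².
z_{α} + z_β = 2.054 + 0.524 = 2.578.
n = (2.578 / 0.24)² = 10.742² = 115.38.
Round up.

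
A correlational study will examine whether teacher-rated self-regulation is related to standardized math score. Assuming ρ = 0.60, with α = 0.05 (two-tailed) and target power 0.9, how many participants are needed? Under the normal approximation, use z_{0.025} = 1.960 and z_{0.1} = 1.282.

n = 25

Fisher's z: C = ½·ln((1+r)/(1−r)) = ½·ln(4.0000) = 0.6931.
n = ((z_{α/2} + z_β)/C)² + 3.
(1.960 + 1.282) / 0.6931 = 3.242 / 0.6931 = 4.678.
n = 4.678² + 3 = 21.88 + 3 = 24.9.
Round up.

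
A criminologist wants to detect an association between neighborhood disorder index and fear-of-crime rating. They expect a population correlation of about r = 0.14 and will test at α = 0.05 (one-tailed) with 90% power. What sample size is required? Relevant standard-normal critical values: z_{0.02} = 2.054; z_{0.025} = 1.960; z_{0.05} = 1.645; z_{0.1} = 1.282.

n = 435

Fisher's z: C = ½·ln((1+r)/(1−r)) = ½·ln(1.3256) = 0.1409.
n = ((z_{α} + z_β)/C)² + 3.
(1.645 + 1.282) / 0.1409 = 2.927 / 0.1409 = 20.774.
n = 20.774² + 3 = 431.54 + 3 = 434.5.
Round up.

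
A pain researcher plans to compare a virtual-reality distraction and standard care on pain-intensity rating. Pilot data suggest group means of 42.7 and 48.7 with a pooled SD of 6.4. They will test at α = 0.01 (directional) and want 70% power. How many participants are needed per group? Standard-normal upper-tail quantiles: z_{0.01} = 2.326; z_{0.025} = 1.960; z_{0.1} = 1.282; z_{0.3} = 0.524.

n = 19 per group

Cohen's d = |M₁ − M₂| / SD_pooled = |42.7 − 48.7| / 6.4 = 6.0 / 6.4 = 0.938.
For two independent groups with equal n: n = 2·((z_{α} + z_β) / d)².
z_{α} + z_β = 2.326 + 0.524 = 2.850.
n = 2 × (2.850 / 0.938)² = 2 × 3.038² = 2 × 9.23 = 18.5.
Round up to the next whole participant.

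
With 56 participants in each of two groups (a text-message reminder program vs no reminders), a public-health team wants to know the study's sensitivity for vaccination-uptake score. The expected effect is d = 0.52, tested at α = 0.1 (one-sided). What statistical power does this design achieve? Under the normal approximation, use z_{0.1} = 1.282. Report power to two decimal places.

power ≈ 0.93

For two equal groups, power = Φ(d·√(n/2) − z_{α}).
d·√(n/2) = 0.52 × √(56/2) = 0.52 × 5.292 = 2.752.
z_β = 2.752 − 1.282 = 1.470.
Power = Φ(1.470) = 0.929.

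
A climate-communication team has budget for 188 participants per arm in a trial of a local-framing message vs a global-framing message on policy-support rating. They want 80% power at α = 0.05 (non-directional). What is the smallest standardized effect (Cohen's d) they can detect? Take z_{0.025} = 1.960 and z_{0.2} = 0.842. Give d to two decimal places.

d_min ≈ 0.29

For two independent groups of n = 188 each: d_min = (z_{α/2} + z_β)·√(2/n).
z-sum = 1.960 + 0.842 = 2.802.
d_min = 2.802 × √(2/188) = 2.802 × 0.1031 = 0.289.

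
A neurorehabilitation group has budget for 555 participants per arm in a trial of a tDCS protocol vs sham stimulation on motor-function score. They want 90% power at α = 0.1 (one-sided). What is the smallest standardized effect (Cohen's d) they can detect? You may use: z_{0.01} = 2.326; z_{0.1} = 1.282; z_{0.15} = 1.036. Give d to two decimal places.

d_min ≈ 0.15

For two independent groups of n = 555 each: d_min = (z_{α} + z_β)·√(2/n).
z-sum = 1.282 + 1.282 = 2.564.
d_min = 2.564 × √(2/555) = 2.564 × 0.0600 = 0.154.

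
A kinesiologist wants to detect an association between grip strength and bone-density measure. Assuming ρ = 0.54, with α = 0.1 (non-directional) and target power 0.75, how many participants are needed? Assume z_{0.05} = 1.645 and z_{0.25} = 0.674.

n = 18

Fisher's z: C = ½·ln((1+r)/(1−r)) = ½·ln(3.3478) = 0.6042.
n = ((z_{α/2} + z_β)/C)² + 3.
(1.645 + 0.674) / 0.6042 = 2.319 / 0.6042 = 3.838.
n = 3.838² + 3 = 14.73 + 3 = 17.7.
Round up.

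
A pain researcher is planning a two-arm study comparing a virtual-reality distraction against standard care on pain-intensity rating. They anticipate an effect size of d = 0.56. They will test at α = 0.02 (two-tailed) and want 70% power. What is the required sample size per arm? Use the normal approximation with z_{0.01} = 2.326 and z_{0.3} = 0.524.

For two independent groups with equal n: n = 2·((z_{α/2} + z_β) / d)².
z_{α/2} + z_β = 2.326 + 0.524 = 2.850.
n = 2 × (2.850 / 0.56)² = 2 × 5.089² = 2 × 25.90 = 51.8.
Round up to the next whole participant.

n = 52 per group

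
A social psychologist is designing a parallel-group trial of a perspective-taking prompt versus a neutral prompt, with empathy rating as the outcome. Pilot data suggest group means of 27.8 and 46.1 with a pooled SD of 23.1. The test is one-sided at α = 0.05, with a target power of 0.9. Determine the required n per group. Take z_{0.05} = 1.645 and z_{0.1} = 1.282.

n = 28 per group

Cohen's d = |M₁ − M₂| / SD_pooled = |27.8 − 46.1| / 23.1 = 18.3 / 23.1 = 0.792.
For two independent groups with equal n: n = 2·((z_{α} + z_β) / d)².
z_{α} + z_β = 1.645 + 1.282 = 2.927.
n = 2 × (2.927 / 0.792)² = 2 × 3.696² = 2 × 13.66 = 27.3.
Round up to the next whole participant.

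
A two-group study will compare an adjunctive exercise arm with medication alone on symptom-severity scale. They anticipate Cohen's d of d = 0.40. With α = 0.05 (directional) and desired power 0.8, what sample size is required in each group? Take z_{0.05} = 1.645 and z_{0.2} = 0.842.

n = 78 per group

For two independent groups with equal n: n = 2·((z_{α} + z_β) / d)².
z_{α} + z_β = 1.645 + 0.842 = 2.487.
n = 2 × (2.487 / 0.40)² = 2 × 6.218² = 2 × 38.66 = 77.3.
Round up to the next whole participant.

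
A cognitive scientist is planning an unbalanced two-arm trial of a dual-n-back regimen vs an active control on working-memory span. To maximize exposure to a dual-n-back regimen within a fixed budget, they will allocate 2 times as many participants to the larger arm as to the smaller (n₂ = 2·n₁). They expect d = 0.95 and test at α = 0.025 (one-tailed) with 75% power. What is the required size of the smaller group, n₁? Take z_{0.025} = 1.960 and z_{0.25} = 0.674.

With allocation ratio k = n₂/n₁ = 2, Var(x̄₁−x̄₂) = σ²(1/n₁ + 1/(k·n₁)) = σ²·(k+1)/(k·n₁).
So n₁ = (1 + 1/k)·((z_{α} + z_β)/d)² = 1.500 × (2.634/0.95)².
n₁ = 1.500 × 7.69 = 11.5.
Round up: n₁ = 12, giving n₂ = 2 × 12 = 24.

n₁ = 12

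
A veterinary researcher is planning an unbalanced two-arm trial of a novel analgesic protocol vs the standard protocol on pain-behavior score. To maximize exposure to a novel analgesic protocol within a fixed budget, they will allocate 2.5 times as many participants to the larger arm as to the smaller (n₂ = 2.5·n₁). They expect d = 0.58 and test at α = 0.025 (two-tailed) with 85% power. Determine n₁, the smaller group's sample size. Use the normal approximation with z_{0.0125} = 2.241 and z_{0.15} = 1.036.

n₁ = 45

With allocation ratio k = n₂/n₁ = 2.5, Var(x̄₁−x̄₂) = σ²(1/n₁ + 1/(k·n₁)) = σ²·(k+1)/(k·n₁).
So n₁ = (1 + 1/k)·((z_{α/2} + z_β)/d)² = 1.400 × (3.277/0.58)².
n₁ = 1.400 × 31.92 = 44.7.
Round up: n₁ = 45, giving n₂ = ⌈2.5 × 45⌉ = ⌈112.5⌉ = 113.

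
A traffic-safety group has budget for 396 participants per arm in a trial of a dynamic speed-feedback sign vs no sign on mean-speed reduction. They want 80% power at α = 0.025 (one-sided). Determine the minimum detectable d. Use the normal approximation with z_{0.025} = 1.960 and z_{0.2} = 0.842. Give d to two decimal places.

For two independent groups of n = 396 each: d_min = (z_{α} + z_β)·√(2/n).
z-sum = 1.960 + 0.842 = 2.802.
d_min = 2.802 × √(2/396) = 2.802 × 0.0711 = 0.199.

d_min ≈ 0.20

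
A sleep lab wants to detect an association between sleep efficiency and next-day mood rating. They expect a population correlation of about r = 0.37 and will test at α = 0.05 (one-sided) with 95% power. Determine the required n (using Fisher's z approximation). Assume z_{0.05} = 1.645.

n = 75

Fisher's z: C = ½·ln((1+r)/(1−r)) = ½·ln(2.1746) = 0.3884.
n = ((z_{α} + z_β)/C)² + 3.
(1.645 + 1.645) / 0.3884 = 3.290 / 0.3884 = 8.471.
n = 8.471² + 3 = 71.75 + 3 = 74.8.
Round up.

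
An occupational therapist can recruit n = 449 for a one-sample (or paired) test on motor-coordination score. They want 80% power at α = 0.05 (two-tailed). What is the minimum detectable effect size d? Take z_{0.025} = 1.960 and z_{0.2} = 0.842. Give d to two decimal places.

For a single sample (or paired design) of n = 449: d_min = (z_{α/2} + z_β)/√n.
z-sum = 1.960 + 0.842 = 2.802.
d_min = 2.802 / √449 = 2.802 / 21.190 = 0.132.

d_min ≈ 0.13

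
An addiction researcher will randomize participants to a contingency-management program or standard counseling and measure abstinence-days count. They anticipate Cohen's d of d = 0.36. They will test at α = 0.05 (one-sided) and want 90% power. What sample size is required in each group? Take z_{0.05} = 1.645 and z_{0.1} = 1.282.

For two independent groups with equal n: n = 2·((z_{α} + z_β) / d)².
z_{α} + z_β = 1.645 + 1.282 = 2.927.
n = 2 × (2.927 / 0.36)² = 2 × 8.131² = 2 × 66.11 = 132.2.
Round up to the next whole participant.

n = 133 per group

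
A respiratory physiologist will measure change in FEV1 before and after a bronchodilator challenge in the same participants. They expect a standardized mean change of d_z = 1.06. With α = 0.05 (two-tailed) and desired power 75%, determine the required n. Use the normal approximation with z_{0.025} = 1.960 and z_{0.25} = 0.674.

For a paired (one-sample on differences) test: n = ((z_{α/2} + z_β) / d)².
z_{α/2} + z_β = 1.960 + 0.674 = 2.634.
n = (2.634 / 1.06)² = 2.485² = 6.17.
Round up.

n = 7 pairs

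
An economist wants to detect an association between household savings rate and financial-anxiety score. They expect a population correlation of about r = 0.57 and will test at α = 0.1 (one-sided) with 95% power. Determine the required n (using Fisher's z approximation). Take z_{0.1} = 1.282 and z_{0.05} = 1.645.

Fisher's z: C = ½·ln((1+r)/(1−r)) = ½·ln(3.6512) = 0.6475.
n = ((z_{α} + z_β)/C)² + 3.
(1.282 + 1.645) / 0.6475 = 2.927 / 0.6475 = 4.520.
n = 4.520² + 3 = 20.43 + 3 = 23.4.
Round up.

n = 24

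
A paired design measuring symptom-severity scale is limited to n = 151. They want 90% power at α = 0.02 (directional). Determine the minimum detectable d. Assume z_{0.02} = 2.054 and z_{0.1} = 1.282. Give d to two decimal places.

d_min ≈ 0.27

For a single sample (or paired design) of n = 151: d_min = (z_{α} + z_β)/√n.
z-sum = 2.054 + 1.282 = 3.336.
d_min = 3.336 / √151 = 3.336 / 12.288 = 0.271.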